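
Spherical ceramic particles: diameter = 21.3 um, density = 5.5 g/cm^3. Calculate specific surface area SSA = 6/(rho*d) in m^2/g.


SSA = 6 / (5.5 * 21.3) = 0.051 m^2/g

0.051


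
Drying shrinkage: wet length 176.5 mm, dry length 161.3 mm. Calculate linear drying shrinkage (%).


DS = (176.5 - 161.3) / 176.5 * 100 = 8.61%

8.61


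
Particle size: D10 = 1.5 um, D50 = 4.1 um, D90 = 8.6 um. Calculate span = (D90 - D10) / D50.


Span = (8.6 - 1.5) / 4.1 = 7.1 / 4.1 = 1.732

1.732


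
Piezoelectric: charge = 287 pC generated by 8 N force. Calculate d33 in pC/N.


d33 = 287 / 8 = 35.9 pC/N

35.9


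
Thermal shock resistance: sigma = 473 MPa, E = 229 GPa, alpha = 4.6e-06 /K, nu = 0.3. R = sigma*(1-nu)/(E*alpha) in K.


R = 473*(1-0.3)/(229*1000*4.6e-06) = 314 K

314


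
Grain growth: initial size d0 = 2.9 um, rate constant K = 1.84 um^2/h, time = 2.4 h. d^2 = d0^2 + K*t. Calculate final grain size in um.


d^2 = 2.9^2 + 1.84*2.4 = 12.826
d = sqrt(12.826) = 3.58 um

3.58


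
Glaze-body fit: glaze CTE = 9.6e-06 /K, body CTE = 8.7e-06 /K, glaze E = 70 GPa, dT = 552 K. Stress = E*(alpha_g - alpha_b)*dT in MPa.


Stress = 70*1000*(9.6e-06 - 8.7e-06)*552 = 34.8 MPa

34.8


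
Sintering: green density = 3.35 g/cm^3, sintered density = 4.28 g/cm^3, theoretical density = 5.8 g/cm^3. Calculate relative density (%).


Relative = 4.28 / 5.8 * 100 = 73.8%

73.8


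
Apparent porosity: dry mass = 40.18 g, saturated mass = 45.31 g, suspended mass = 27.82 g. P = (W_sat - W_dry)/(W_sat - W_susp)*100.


P = (45.31 - 40.18) / (45.31 - 27.82) * 100 = 5.13 / 17.49 * 100 = 29.3%

29.3


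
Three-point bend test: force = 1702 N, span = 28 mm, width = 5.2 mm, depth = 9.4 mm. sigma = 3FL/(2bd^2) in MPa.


sigma = 3*1702*28/(2*5.2*9.4^2) = 155.6 MPa

155.6


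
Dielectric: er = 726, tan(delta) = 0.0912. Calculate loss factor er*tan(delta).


Loss = 726 * 0.0912 = 66.211

66.211


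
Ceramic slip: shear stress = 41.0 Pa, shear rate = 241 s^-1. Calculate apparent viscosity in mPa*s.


eta = tau/gamma * 1000 = 41.0/241 * 1000 = 170.1 mPa*s

170.1


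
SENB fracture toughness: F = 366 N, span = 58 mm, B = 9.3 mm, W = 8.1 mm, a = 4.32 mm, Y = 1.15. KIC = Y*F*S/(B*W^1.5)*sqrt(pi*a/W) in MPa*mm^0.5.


KIC = 1.15*366*58/(9.3*8.1^1.5)*sqrt(pi*4.32/8.1) = 147.39

147.39


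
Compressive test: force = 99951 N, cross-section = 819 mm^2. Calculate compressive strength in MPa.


CS = 99951 / 819 = 122.0 MPa

122.0


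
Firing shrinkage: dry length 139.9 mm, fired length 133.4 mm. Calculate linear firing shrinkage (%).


FS = (139.9 - 133.4) / 139.9 * 100 = 4.65%

4.65


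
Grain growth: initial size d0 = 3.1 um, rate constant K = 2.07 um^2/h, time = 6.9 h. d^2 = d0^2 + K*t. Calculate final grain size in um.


d^2 = 3.1^2 + 2.07*6.9 = 23.893
d = sqrt(23.893) = 4.89 um

4.89


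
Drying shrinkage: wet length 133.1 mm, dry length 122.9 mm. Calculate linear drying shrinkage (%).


DS = (133.1 - 122.9) / 133.1 * 100 = 7.66%

7.66


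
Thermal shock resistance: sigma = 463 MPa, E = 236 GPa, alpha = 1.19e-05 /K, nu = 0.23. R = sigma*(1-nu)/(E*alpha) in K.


R = 463*(1-0.23)/(236*1000*1.19e-05) = 127 K

127


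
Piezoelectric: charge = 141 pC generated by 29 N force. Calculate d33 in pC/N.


d33 = 141 / 29 = 4.9 pC/N

4.9


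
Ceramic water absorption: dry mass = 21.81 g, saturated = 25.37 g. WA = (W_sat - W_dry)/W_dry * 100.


WA = (25.37 - 21.81) / 21.81 * 100 = 16.32%

16.32


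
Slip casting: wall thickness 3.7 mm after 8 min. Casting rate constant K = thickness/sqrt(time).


K = 3.7 / sqrt(8) = 3.7 / 2.8284 = 1.308 mm/min^0.5

1.308


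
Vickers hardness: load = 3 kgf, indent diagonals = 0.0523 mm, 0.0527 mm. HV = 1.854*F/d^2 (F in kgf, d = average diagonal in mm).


d_avg = (0.0523+0.0527)/2 = 0.0525 mm
HV = 1.854*3/0.0525^2 = 2018

2018


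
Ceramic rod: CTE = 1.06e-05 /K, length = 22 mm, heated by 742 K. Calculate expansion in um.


dL = 1.06e-05 * 22 * 742 * 1000 = 173.034 um

173.034


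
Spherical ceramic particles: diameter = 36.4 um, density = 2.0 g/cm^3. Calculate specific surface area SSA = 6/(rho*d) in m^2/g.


SSA = 6 / (2.0 * 36.4) = 0.082 m^2/g

0.082


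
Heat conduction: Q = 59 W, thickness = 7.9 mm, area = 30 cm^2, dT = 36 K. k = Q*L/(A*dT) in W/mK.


k = 59*7.9/1000/(30/10000*36) = 4.32 W/mK

4.32


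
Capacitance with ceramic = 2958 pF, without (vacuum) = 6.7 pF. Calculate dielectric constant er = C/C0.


er = 2958 / 6.7 = 441.49

441.49


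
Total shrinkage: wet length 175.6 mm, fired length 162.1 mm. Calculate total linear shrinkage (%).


TS = (175.6 - 162.1) / 175.6 * 100 = 7.69%

7.69


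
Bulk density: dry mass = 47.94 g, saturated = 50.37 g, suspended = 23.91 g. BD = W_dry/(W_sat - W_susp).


BD = 47.94 / (50.37 - 23.91) = 47.94 / 26.46 = 1.812 g/cm^3

1.812


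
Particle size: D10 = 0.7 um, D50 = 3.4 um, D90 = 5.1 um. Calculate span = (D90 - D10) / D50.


Span = (5.1 - 0.7) / 3.4 = 4.4 / 3.4 = 1.294

1.294


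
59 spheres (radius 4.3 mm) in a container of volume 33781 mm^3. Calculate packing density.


V_sphere = 4/3*pi*4.3^3 = 333.0381 mm^3
Total V = 59*333.0381 = 19649.2479 mm^3
PD = 19649.2479 / 33781 = 0.582

0.582


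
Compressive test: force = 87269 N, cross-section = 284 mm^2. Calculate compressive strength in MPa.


CS = 87269 / 284 = 307.3 MPa

307.3


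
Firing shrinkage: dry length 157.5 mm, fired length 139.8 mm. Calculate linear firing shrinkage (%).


FS = (157.5 - 139.8) / 157.5 * 100 = 11.24%

11.24


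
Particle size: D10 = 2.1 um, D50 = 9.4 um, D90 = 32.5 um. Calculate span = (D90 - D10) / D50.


Span = (32.5 - 2.1) / 9.4 = 30.4 / 9.4 = 3.234

3.234


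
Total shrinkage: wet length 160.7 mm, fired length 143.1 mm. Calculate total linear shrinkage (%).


TS = (160.7 - 143.1) / 160.7 * 100 = 10.95%

10.95


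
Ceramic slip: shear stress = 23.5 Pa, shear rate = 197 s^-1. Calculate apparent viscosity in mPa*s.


eta = tau/gamma * 1000 = 23.5/197 * 1000 = 119.3 mPa*s

119.3


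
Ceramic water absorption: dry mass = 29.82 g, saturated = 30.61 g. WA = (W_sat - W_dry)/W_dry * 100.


WA = (30.61 - 29.82) / 29.82 * 100 = 2.65%

2.65


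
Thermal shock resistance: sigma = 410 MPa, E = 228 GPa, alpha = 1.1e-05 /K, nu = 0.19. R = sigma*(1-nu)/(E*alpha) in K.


R = 410*(1-0.19)/(228*1000*1.1e-05) = 132 K

132


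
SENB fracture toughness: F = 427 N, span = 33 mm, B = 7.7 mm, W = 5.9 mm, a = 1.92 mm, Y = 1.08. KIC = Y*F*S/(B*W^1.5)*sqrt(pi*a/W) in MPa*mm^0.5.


KIC = 1.08*427*33/(7.7*5.9^1.5)*sqrt(pi*1.92/5.9) = 139.44

139.44


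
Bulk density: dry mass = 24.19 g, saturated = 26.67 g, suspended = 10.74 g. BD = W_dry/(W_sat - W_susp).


BD = 24.19 / (26.67 - 10.74) = 24.19 / 15.93 = 1.519 g/cm^3

1.519


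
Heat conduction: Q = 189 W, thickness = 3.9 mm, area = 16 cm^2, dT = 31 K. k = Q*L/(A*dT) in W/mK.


k = 189*3.9/1000/(16/10000*31) = 14.86 W/mK

14.86


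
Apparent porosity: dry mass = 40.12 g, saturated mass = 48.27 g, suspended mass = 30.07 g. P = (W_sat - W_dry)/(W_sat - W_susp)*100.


P = (48.27 - 40.12) / (48.27 - 30.07) * 100 = 8.15 / 18.2 * 100 = 44.8%

44.8


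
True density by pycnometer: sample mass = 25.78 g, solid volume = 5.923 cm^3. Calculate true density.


TD = 25.78 / 5.923 = 4.353 g/cm^3

4.353


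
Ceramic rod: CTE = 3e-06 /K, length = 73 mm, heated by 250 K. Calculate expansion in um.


dL = 3e-06 * 73 * 250 * 1000 = 54.75 um

54.75


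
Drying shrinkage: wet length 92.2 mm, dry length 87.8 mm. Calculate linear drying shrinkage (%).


DS = (92.2 - 87.8) / 92.2 * 100 = 4.77%

4.77


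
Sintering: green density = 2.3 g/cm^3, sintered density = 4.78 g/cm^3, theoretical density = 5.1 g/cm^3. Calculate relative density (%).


Relative = 4.78 / 5.1 * 100 = 93.7%

93.7


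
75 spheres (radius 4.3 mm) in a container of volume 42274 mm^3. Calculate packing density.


V_sphere = 4/3*pi*4.3^3 = 333.0381 mm^3
Total V = 75*333.0381 = 24977.8575 mm^3
PD = 24977.8575 / 42274 = 0.591

0.591


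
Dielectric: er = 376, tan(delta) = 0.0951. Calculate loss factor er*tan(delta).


Loss = 376 * 0.0951 = 35.758

35.758


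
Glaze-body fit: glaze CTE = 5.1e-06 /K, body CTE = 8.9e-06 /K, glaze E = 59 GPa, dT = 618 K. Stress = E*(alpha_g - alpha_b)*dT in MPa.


Stress = 59*1000*(5.1e-06 - 8.9e-06)*618 = -138.6 MPa

-138.6


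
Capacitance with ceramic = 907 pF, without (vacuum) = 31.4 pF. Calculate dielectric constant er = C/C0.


er = 907 / 31.4 = 28.89

28.89


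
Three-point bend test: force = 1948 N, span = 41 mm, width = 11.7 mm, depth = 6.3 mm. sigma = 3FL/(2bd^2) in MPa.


sigma = 3*1948*41/(2*11.7*6.3^2) = 258.0 MPa

258.0


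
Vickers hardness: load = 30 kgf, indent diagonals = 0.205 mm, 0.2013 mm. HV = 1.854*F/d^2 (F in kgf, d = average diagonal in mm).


d_avg = (0.205+0.2013)/2 = 0.20315 mm
HV = 1.854*30/0.20315^2 = 1348

1348


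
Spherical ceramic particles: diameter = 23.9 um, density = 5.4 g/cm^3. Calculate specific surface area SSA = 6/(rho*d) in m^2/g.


SSA = 6 / (5.4 * 23.9) = 0.046 m^2/g

0.046


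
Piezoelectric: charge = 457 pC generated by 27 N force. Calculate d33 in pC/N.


d33 = 457 / 27 = 16.9 pC/N

16.9


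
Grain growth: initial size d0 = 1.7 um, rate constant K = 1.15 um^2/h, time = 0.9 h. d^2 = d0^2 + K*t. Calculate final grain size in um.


d^2 = 1.7^2 + 1.15*0.9 = 3.925
d = sqrt(3.925) = 1.98 um

1.98


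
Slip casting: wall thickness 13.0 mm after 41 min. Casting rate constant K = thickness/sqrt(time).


K = 13.0 / sqrt(41) = 13.0 / 6.4031 = 2.03 mm/min^0.5

2.03


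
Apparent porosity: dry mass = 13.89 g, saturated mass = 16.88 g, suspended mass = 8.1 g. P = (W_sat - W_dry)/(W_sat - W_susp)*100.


P = (16.88 - 13.89) / (16.88 - 8.1) * 100 = 2.99 / 8.78 * 100 = 34.1%

34.1


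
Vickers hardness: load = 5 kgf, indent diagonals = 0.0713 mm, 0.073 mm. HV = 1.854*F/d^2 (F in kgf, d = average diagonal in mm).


d_avg = (0.0713+0.073)/2 = 0.07215 mm
HV = 1.854*5/0.07215^2 = 1781

1781


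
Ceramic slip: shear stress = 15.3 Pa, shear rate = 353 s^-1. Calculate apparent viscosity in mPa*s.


eta = tau/gamma * 1000 = 15.3/353 * 1000 = 43.3 mPa*s

43.3


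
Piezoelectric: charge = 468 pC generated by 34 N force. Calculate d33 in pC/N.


d33 = 468 / 34 = 13.8 pC/N

13.8


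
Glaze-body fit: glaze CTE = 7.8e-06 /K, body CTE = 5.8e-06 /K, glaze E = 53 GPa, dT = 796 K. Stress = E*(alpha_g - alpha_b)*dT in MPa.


Stress = 53*1000*(7.8e-06 - 5.8e-06)*796 = 84.4 MPa

84.4


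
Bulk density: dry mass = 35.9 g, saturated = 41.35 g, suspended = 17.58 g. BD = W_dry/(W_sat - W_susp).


BD = 35.9 / (41.35 - 17.58) = 35.9 / 23.77 = 1.51 g/cm^3

1.51


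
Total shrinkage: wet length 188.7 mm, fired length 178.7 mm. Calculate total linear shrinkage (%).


TS = (188.7 - 178.7) / 188.7 * 100 = 5.3%

5.3


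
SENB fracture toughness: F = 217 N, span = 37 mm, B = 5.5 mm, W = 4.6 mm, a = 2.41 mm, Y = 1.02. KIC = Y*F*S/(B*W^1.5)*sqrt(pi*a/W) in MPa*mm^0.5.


KIC = 1.02*217*37/(5.5*4.6^1.5)*sqrt(pi*2.41/4.6) = 193.63

193.63


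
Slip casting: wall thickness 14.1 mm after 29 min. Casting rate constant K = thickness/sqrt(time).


K = 14.1 / sqrt(29) = 14.1 / 5.3852 = 2.618 mm/min^0.5

2.618


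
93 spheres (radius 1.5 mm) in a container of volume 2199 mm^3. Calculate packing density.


V_sphere = 4/3*pi*1.5^3 = 14.1372 mm^3
Total V = 93*14.1372 = 1314.7596 mm^3
PD = 1314.7596 / 2199 = 0.598

0.598


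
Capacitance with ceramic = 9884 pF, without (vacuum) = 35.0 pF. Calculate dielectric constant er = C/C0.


er = 9884 / 35.0 = 282.4

282.4


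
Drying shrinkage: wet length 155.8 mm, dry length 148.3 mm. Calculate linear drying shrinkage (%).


DS = (155.8 - 148.3) / 155.8 * 100 = 4.81%

4.81


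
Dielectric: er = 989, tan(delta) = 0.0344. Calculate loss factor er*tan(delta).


Loss = 989 * 0.0344 = 34.022

34.022


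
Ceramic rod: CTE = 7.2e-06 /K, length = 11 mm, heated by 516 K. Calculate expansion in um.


dL = 7.2e-06 * 11 * 516 * 1000 = 40.867 um

40.867


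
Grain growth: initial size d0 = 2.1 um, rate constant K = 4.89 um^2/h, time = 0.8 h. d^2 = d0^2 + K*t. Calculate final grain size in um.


d^2 = 2.1^2 + 4.89*0.8 = 8.322
d = sqrt(8.322) = 2.88 um

2.88


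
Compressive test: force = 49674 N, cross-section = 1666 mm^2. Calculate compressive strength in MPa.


CS = 49674 / 1666 = 29.8 MPa

29.8


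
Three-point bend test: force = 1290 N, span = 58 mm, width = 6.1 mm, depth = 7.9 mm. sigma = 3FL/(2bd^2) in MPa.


sigma = 3*1290*58/(2*6.1*7.9^2) = 294.8 MPa

294.8


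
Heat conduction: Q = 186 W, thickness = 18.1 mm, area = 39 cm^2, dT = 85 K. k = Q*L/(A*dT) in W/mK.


k = 186*18.1/1000/(39/10000*85) = 10.16 W/mK

10.16


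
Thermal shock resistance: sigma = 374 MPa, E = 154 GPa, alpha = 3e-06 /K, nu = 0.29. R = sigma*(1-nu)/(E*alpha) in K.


R = 374*(1-0.29)/(154*1000*3e-06) = 575 K

575


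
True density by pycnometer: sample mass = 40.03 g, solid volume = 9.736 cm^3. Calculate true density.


TD = 40.03 / 9.736 = 4.112 g/cm^3

4.112


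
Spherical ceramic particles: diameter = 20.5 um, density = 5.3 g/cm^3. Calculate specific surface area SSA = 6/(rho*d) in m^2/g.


SSA = 6 / (5.3 * 20.5) = 0.055 m^2/g

0.055


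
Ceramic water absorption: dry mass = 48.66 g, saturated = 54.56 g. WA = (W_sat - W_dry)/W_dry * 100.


WA = (54.56 - 48.66) / 48.66 * 100 = 12.12%

12.12


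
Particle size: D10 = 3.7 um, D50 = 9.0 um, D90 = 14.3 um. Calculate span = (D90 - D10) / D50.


Span = (14.3 - 3.7) / 9.0 = 10.6 / 9.0 = 1.178

1.178


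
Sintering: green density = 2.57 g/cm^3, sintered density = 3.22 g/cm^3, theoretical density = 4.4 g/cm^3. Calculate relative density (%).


Relative = 3.22 / 4.4 * 100 = 73.2%

73.2


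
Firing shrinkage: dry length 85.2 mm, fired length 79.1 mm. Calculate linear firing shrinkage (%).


FS = (85.2 - 79.1) / 85.2 * 100 = 7.16%

7.16


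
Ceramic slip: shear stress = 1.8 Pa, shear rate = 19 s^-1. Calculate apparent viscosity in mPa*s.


eta = tau/gamma * 1000 = 1.8/19 * 1000 = 94.7 mPa*s

94.7


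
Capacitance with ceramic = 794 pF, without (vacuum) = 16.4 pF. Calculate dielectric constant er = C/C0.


er = 794 / 16.4 = 48.41

48.41


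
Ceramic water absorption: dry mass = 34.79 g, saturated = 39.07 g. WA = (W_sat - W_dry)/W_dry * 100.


WA = (39.07 - 34.79) / 34.79 * 100 = 12.3%

12.3


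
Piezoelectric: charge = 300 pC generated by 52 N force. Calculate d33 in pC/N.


d33 = 300 / 52 = 5.8 pC/N

5.8


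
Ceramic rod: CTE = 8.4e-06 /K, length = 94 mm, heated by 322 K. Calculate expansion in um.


dL = 8.4e-06 * 94 * 322 * 1000 = 254.251 um

254.251


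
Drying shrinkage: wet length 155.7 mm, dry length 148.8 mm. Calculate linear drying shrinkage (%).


DS = (155.7 - 148.8) / 155.7 * 100 = 4.43%

4.43


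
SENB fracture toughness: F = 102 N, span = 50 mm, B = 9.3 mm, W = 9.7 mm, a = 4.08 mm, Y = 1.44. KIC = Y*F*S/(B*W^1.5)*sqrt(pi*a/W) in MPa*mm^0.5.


KIC = 1.44*102*50/(9.3*9.7^1.5)*sqrt(pi*4.08/9.7) = 30.05

30.05


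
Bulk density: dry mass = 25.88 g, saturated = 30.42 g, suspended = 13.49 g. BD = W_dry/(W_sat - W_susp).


BD = 25.88 / (30.42 - 13.49) = 25.88 / 16.93 = 1.529 g/cm^3

1.529


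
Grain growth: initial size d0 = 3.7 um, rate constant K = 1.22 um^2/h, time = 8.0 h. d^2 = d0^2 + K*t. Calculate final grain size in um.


d^2 = 3.7^2 + 1.22*8.0 = 23.45
d = sqrt(23.45) = 4.84 um

4.84


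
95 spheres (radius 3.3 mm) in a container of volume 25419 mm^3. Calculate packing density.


V_sphere = 4/3*pi*3.3^3 = 150.5326 mm^3
Total V = 95*150.5326 = 14300.597 mm^3
PD = 14300.597 / 25419 = 0.563

0.563


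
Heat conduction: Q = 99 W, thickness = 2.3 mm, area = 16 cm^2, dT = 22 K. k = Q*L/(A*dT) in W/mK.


k = 99*2.3/1000/(16/10000*22) = 6.47 W/mK

6.47


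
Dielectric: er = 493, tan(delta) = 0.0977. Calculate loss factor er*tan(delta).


Loss = 493 * 0.0977 = 48.166

48.166


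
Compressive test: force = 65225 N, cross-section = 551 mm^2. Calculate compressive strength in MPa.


CS = 65225 / 551 = 118.4 MPa

118.4


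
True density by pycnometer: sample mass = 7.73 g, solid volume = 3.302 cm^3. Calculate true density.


TD = 7.73 / 3.302 = 2.341 g/cm^3

2.341


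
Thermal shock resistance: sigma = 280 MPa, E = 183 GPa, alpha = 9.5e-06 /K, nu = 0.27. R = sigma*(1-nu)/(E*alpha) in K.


R = 280*(1-0.27)/(183*1000*9.5e-06) = 118 K

118


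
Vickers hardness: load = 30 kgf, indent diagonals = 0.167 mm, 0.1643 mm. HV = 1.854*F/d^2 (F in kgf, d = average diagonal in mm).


d_avg = (0.167+0.1643)/2 = 0.16565 mm
HV = 1.854*30/0.16565^2 = 2027

2027


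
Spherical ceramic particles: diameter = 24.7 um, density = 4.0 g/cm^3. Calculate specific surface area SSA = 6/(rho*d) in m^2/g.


SSA = 6 / (4.0 * 24.7) = 0.061 m^2/g

0.061


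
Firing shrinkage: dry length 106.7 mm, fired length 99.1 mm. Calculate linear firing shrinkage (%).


FS = (106.7 - 99.1) / 106.7 * 100 = 7.12%

7.12


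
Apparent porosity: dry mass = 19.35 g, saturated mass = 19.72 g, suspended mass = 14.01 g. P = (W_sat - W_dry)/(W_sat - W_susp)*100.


P = (19.72 - 19.35) / (19.72 - 14.01) * 100 = 0.37 / 5.71 * 100 = 6.5%

6.5


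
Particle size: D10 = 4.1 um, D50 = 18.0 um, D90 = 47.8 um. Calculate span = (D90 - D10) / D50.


Span = (47.8 - 4.1) / 18.0 = 43.7 / 18.0 = 2.428

2.428


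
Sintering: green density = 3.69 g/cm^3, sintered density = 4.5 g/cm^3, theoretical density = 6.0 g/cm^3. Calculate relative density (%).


Relative = 4.5 / 6.0 * 100 = 75.0%

75.0


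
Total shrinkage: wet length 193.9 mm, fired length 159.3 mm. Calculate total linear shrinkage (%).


TS = (193.9 - 159.3) / 193.9 * 100 = 17.84%

17.84


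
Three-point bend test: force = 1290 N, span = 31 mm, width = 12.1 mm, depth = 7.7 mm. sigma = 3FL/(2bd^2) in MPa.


sigma = 3*1290*31/(2*12.1*7.7^2) = 83.6 MPa

83.6


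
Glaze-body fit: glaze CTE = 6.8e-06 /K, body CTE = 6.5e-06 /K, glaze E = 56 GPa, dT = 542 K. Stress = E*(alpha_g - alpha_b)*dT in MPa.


Stress = 56*1000*(6.8e-06 - 6.5e-06)*542 = 9.1 MPa

9.1


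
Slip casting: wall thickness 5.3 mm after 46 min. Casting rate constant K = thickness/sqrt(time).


K = 5.3 / sqrt(46) = 5.3 / 6.7823 = 0.781 mm/min^0.5

0.781


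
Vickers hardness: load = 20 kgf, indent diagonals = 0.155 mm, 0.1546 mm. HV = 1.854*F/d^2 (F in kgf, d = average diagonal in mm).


d_avg = (0.155+0.1546)/2 = 0.1548 mm
HV = 1.854*20/0.1548^2 = 1547

1547


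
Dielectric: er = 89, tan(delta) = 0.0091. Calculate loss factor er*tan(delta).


Loss = 89 * 0.0091 = 0.81

0.81


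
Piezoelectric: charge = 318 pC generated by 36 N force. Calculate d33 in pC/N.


d33 = 318 / 36 = 8.8 pC/N

8.8


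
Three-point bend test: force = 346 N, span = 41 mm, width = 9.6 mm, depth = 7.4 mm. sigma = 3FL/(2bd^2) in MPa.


sigma = 3*346*41/(2*9.6*7.4^2) = 40.5 MPa

40.5


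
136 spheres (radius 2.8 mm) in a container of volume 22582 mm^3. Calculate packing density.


V_sphere = 4/3*pi*2.8^3 = 91.9523 mm^3
Total V = 136*91.9523 = 12505.5128 mm^3
PD = 12505.5128 / 22582 = 0.554

0.554


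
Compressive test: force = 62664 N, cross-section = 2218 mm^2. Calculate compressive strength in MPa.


CS = 62664 / 2218 = 28.3 MPa

28.3


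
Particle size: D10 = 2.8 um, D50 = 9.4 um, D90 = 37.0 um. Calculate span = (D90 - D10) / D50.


Span = (37.0 - 2.8) / 9.4 = 34.2 / 9.4 = 3.638

3.638


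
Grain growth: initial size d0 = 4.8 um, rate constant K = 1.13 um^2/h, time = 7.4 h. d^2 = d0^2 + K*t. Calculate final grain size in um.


d^2 = 4.8^2 + 1.13*7.4 = 31.402
d = sqrt(31.402) = 5.6 um

5.6


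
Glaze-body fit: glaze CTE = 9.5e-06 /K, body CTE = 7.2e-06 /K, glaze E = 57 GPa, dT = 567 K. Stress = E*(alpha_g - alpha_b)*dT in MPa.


Stress = 57*1000*(9.5e-06 - 7.2e-06)*567 = 74.3 MPa

74.3


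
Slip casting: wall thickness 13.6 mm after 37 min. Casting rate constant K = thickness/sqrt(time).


K = 13.6 / sqrt(37) = 13.6 / 6.0828 = 2.236 mm/min^0.5

2.236


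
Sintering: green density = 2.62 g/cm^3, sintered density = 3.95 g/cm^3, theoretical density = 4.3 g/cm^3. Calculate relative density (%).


Relative = 3.95 / 4.3 * 100 = 91.9%

91.9


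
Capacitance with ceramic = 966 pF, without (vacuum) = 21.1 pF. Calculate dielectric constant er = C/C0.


er = 966 / 21.1 = 45.78

45.78


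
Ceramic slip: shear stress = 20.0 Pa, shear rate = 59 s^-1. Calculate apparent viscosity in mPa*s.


eta = tau/gamma * 1000 = 20.0/59 * 1000 = 339.0 mPa*s

339.0


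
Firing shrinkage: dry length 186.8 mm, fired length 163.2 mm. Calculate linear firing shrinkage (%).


FS = (186.8 - 163.2) / 186.8 * 100 = 12.63%

12.63


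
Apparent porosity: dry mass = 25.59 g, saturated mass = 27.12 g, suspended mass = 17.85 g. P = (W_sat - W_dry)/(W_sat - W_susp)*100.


P = (27.12 - 25.59) / (27.12 - 17.85) * 100 = 1.53 / 9.27 * 100 = 16.5%

16.5


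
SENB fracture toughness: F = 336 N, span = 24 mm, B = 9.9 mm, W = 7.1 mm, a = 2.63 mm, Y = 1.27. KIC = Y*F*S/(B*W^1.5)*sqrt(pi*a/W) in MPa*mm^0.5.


KIC = 1.27*336*24/(9.9*7.1^1.5)*sqrt(pi*2.63/7.1) = 58.99

58.99


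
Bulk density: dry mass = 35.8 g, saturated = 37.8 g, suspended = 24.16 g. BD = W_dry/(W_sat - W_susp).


BD = 35.8 / (37.8 - 24.16) = 35.8 / 13.64 = 2.625 g/cm^3

2.625


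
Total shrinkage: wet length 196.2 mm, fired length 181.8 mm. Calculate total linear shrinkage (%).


TS = (196.2 - 181.8) / 196.2 * 100 = 7.34%

7.34


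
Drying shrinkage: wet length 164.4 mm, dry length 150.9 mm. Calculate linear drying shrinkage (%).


DS = (164.4 - 150.9) / 164.4 * 100 = 8.21%

8.21


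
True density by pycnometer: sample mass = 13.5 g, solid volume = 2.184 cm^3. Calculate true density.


TD = 13.5 / 2.184 = 6.181 g/cm^3

6.181


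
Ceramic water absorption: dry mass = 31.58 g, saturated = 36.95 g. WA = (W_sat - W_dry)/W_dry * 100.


WA = (36.95 - 31.58) / 31.58 * 100 = 17.0%

17.0


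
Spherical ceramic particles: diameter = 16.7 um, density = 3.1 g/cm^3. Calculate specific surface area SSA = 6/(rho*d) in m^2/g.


SSA = 6 / (3.1 * 16.7) = 0.116 m^2/g

0.116


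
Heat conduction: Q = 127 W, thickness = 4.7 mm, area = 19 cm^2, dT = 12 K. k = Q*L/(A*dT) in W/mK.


k = 127*4.7/1000/(19/10000*12) = 26.18 W/mK

26.18


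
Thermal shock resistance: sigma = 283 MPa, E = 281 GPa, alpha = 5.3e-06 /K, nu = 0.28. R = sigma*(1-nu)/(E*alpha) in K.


R = 283*(1-0.28)/(281*1000*5.3e-06) = 137 K

137


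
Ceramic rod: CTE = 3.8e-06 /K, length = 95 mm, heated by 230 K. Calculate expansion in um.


dL = 3.8e-06 * 95 * 230 * 1000 = 83.03 um

83.03


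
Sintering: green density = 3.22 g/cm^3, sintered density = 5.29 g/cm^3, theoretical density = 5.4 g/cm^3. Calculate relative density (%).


Relative = 5.29 / 5.4 * 100 = 98.0%

98.0


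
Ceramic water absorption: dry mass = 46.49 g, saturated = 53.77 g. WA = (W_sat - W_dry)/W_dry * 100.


WA = (53.77 - 46.49) / 46.49 * 100 = 15.66%

15.66


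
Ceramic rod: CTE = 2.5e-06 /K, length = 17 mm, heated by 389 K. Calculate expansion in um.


dL = 2.5e-06 * 17 * 389 * 1000 = 16.533 um

16.533


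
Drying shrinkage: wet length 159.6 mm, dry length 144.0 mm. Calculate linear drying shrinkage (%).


DS = (159.6 - 144.0) / 159.6 * 100 = 9.77%

9.77


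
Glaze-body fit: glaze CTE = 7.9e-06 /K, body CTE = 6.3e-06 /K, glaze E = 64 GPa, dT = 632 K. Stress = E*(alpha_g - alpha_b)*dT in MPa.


Stress = 64*1000*(7.9e-06 - 6.3e-06)*632 = 64.7 MPa

64.7


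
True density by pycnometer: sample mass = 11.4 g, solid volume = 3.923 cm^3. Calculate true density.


TD = 11.4 / 3.923 = 2.906 g/cm^3

2.906


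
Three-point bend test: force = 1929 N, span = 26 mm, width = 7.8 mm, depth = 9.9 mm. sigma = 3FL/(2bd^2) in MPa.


sigma = 3*1929*26/(2*7.8*9.9^2) = 98.4 MPa

98.4


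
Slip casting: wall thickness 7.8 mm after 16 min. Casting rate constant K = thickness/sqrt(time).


K = 7.8 / sqrt(16) = 7.8 / 4.0 = 1.95 mm/min^0.5

1.95


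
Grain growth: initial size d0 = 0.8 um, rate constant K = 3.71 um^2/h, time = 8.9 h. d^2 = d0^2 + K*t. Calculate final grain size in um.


d^2 = 0.8^2 + 3.71*8.9 = 33.659
d = sqrt(33.659) = 5.8 um

5.8


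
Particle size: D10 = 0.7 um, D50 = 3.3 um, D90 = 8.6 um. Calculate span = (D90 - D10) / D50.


Span = (8.6 - 0.7) / 3.3 = 7.9 / 3.3 = 2.394

2.394


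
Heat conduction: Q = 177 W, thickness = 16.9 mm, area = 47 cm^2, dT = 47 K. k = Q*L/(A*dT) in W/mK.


k = 177*16.9/1000/(47/10000*47) = 13.54 W/mK

13.54


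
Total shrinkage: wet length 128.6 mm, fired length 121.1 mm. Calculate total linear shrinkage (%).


TS = (128.6 - 121.1) / 128.6 * 100 = 5.83%

5.83


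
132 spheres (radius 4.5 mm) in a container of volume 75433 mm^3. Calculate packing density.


V_sphere = 4/3*pi*4.5^3 = 381.7035 mm^3
Total V = 132*381.7035 = 50384.862 mm^3
PD = 50384.862 / 75433 = 0.668

0.668


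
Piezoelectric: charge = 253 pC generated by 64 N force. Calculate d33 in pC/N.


d33 = 253 / 64 = 4.0 pC/N

4.0


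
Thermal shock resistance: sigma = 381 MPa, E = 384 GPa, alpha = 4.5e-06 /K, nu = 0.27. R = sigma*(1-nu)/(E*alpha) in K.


R = 381*(1-0.27)/(384*1000*4.5e-06) = 161 K

161


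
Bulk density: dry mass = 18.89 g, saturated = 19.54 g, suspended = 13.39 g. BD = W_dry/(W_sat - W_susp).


BD = 18.89 / (19.54 - 13.39) = 18.89 / 6.15 = 3.072 g/cm^3

3.072


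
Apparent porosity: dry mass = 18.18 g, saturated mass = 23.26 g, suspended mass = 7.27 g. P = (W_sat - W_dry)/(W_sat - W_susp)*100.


P = (23.26 - 18.18) / (23.26 - 7.27) * 100 = 5.08 / 15.99 * 100 = 31.8%

31.8


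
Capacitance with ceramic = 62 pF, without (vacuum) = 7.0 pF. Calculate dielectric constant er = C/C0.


er = 62 / 7.0 = 8.86

8.86


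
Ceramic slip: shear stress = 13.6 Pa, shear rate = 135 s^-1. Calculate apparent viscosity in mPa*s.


eta = tau/gamma * 1000 = 13.6/135 * 1000 = 100.7 mPa*s

100.7


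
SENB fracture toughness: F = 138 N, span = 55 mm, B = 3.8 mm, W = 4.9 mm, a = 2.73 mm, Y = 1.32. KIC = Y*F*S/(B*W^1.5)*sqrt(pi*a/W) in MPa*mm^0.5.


KIC = 1.32*138*55/(3.8*4.9^1.5)*sqrt(pi*2.73/4.9) = 321.59

321.59


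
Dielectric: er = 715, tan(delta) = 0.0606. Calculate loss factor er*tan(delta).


Loss = 715 * 0.0606 = 43.329

43.329


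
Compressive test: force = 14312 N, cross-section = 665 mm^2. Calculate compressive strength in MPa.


CS = 14312 / 665 = 21.5 MPa

21.5


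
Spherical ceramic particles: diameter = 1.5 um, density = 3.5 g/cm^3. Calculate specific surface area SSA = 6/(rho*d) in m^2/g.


SSA = 6 / (3.5 * 1.5) = 1.143 m^2/g

1.143


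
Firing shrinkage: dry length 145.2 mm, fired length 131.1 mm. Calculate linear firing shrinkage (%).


FS = (145.2 - 131.1) / 145.2 * 100 = 9.71%

9.71


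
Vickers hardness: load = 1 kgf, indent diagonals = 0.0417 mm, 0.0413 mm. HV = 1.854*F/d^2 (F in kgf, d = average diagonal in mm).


d_avg = (0.0417+0.0413)/2 = 0.0415 mm
HV = 1.854*1/0.0415^2 = 1076

1076


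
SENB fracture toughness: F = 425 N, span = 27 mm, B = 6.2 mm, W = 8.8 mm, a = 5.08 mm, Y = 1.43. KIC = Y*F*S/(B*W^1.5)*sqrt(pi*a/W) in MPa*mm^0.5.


KIC = 1.43*425*27/(6.2*8.8^1.5)*sqrt(pi*5.08/8.8) = 136.53

136.53


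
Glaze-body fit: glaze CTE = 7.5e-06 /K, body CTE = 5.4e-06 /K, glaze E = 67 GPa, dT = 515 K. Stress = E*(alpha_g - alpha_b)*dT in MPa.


Stress = 67*1000*(7.5e-06 - 5.4e-06)*515 = 72.5 MPa

72.5


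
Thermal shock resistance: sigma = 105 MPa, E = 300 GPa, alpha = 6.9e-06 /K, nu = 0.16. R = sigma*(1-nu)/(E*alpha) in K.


R = 105*(1-0.16)/(300*1000*6.9e-06) = 43 K

43


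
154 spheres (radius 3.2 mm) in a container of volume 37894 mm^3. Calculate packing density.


V_sphere = 4/3*pi*3.2^3 = 137.2583 mm^3
Total V = 154*137.2583 = 21137.7782 mm^3
PD = 21137.7782 / 37894 = 0.558

0.558


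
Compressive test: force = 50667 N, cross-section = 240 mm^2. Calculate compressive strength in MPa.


CS = 50667 / 240 = 211.1 MPa

211.1


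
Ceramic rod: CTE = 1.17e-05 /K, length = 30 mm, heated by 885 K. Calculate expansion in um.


dL = 1.17e-05 * 30 * 885 * 1000 = 310.635 um

310.635


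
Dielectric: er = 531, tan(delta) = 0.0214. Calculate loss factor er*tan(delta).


Loss = 531 * 0.0214 = 11.363

11.363


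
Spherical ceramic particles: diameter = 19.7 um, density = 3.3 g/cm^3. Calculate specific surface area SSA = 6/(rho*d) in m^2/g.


SSA = 6 / (3.3 * 19.7) = 0.092 m^2/g

0.092


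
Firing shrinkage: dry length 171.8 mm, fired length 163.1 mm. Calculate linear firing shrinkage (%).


FS = (171.8 - 163.1) / 171.8 * 100 = 5.06%

5.06


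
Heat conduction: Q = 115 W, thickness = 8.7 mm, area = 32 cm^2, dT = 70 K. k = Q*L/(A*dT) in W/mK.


k = 115*8.7/1000/(32/10000*70) = 4.47 W/mK

4.47


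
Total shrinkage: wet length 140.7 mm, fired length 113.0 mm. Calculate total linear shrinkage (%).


TS = (140.7 - 113.0) / 140.7 * 100 = 19.69%

19.69


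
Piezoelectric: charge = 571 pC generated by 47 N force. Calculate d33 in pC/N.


d33 = 571 / 47 = 12.1 pC/N

12.1


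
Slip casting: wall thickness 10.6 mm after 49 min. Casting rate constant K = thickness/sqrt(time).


K = 10.6 / sqrt(49) = 10.6 / 7.0 = 1.514 mm/min^0.5

1.514


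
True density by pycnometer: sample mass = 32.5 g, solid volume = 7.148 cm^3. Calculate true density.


TD = 32.5 / 7.148 = 4.547 g/cm^3

4.547


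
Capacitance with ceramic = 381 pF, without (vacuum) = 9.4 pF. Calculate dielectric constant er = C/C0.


er = 381 / 9.4 = 40.53

40.53


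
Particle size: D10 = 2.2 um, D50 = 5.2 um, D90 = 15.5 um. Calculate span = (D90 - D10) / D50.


Span = (15.5 - 2.2) / 5.2 = 13.3 / 5.2 = 2.558

2.558


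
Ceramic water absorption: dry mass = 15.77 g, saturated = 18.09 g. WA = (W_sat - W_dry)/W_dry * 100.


WA = (18.09 - 15.77) / 15.77 * 100 = 14.71%

14.71


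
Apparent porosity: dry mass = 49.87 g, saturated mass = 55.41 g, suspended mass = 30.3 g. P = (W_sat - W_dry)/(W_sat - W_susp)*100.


P = (55.41 - 49.87) / (55.41 - 30.3) * 100 = 5.54 / 25.11 * 100 = 22.1%

22.1


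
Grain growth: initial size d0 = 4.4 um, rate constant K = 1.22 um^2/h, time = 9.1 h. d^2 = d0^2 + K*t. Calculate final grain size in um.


d^2 = 4.4^2 + 1.22*9.1 = 30.462
d = sqrt(30.462) = 5.52 um

5.52


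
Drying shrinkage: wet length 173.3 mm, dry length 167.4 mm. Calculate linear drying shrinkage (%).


DS = (173.3 - 167.4) / 173.3 * 100 = 3.4%

3.4


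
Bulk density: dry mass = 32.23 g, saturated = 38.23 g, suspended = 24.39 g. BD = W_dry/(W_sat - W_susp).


BD = 32.23 / (38.23 - 24.39) = 32.23 / 13.84 = 2.329 g/cm^3

2.329


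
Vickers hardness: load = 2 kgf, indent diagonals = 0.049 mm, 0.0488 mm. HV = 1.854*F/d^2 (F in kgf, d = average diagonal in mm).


d_avg = (0.049+0.0488)/2 = 0.0489 mm
HV = 1.854*2/0.0489^2 = 1551

1551


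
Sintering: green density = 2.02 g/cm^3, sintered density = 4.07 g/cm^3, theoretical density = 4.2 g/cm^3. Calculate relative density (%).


Relative = 4.07 / 4.2 * 100 = 96.9%

96.9


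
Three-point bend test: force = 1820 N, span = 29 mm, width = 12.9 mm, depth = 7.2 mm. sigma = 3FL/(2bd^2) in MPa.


sigma = 3*1820*29/(2*12.9*7.2^2) = 118.4 MPa

118.4


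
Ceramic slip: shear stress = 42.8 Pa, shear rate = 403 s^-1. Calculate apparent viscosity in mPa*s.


eta = tau/gamma * 1000 = 42.8/403 * 1000 = 106.2 mPa*s

106.2


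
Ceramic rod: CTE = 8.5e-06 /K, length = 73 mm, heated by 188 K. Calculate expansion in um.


dL = 8.5e-06 * 73 * 188 * 1000 = 116.654 um

116.654


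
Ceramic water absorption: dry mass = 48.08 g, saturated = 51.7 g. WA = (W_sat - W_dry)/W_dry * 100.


WA = (51.7 - 48.08) / 48.08 * 100 = 7.53%

7.53


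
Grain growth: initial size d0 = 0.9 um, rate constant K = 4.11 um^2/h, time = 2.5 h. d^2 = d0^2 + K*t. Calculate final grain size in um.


d^2 = 0.9^2 + 4.11*2.5 = 11.085
d = sqrt(11.085) = 3.33 um

3.33


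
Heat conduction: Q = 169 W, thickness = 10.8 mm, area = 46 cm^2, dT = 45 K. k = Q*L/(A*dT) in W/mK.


k = 169*10.8/1000/(46/10000*45) = 8.82 W/mK

8.82


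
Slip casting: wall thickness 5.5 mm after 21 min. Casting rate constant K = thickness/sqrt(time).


K = 5.5 / sqrt(21) = 5.5 / 4.5826 = 1.2 mm/min^0.5

1.2


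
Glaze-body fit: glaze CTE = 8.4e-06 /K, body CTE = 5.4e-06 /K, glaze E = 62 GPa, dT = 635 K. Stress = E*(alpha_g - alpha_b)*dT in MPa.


Stress = 62*1000*(8.4e-06 - 5.4e-06)*635 = 118.1 MPa

118.1


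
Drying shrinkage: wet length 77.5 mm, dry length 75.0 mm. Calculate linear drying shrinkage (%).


DS = (77.5 - 75.0) / 77.5 * 100 = 3.23%

3.23


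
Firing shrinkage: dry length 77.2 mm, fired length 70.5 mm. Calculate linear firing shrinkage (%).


FS = (77.2 - 70.5) / 77.2 * 100 = 8.68%

8.68


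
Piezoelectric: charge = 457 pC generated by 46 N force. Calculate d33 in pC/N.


d33 = 457 / 46 = 9.9 pC/N

9.9


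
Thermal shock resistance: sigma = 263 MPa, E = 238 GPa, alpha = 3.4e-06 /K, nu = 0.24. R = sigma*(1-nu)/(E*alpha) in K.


R = 263*(1-0.24)/(238*1000*3.4e-06) = 247 K

247


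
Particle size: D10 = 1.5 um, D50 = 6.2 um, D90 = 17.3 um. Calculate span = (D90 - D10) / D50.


Span = (17.3 - 1.5) / 6.2 = 15.8 / 6.2 = 2.548

2.548


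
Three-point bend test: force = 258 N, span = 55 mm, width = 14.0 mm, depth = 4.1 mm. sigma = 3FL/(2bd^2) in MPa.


sigma = 3*258*55/(2*14.0*4.1^2) = 90.4 MPa

90.4


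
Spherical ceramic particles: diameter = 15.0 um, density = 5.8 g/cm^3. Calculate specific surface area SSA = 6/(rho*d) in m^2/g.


SSA = 6 / (5.8 * 15.0) = 0.069 m^2/g

0.069


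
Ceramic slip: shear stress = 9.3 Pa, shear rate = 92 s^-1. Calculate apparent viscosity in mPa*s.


eta = tau/gamma * 1000 = 9.3/92 * 1000 = 101.1 mPa*s

101.1


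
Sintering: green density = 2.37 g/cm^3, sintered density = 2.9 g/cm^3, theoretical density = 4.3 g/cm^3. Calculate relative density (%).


Relative = 2.9 / 4.3 * 100 = 67.4%

67.4


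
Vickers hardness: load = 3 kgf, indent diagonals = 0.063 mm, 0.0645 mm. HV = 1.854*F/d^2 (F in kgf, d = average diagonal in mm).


d_avg = (0.063+0.0645)/2 = 0.06375 mm
HV = 1.854*3/0.06375^2 = 1369

1369


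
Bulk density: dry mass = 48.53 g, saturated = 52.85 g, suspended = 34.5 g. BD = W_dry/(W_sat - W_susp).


BD = 48.53 / (52.85 - 34.5) = 48.53 / 18.35 = 2.645 g/cm^3

2.645


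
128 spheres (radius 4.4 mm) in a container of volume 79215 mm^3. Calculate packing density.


V_sphere = 4/3*pi*4.4^3 = 356.8179 mm^3
Total V = 128*356.8179 = 45672.6912 mm^3
PD = 45672.6912 / 79215 = 0.577

0.577


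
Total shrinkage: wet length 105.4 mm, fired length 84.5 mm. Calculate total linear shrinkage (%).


TS = (105.4 - 84.5) / 105.4 * 100 = 19.83%

19.83


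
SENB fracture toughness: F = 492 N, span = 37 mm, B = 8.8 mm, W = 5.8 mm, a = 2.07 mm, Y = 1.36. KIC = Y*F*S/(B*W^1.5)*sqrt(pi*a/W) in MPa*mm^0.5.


KIC = 1.36*492*37/(8.8*5.8^1.5)*sqrt(pi*2.07/5.8) = 213.27

213.27


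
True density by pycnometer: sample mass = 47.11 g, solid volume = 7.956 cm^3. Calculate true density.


TD = 47.11 / 7.956 = 5.921 g/cm^3

5.921


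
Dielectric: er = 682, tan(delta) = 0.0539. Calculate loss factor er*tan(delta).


Loss = 682 * 0.0539 = 36.76

36.76


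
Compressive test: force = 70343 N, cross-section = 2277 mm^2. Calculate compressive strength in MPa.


CS = 70343 / 2277 = 30.9 MPa

30.9


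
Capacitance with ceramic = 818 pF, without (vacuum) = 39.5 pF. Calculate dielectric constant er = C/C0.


er = 818 / 39.5 = 20.71

20.71


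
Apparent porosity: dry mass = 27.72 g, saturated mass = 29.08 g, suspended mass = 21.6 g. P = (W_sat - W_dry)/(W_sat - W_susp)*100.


P = (29.08 - 27.72) / (29.08 - 21.6) * 100 = 1.36 / 7.48 * 100 = 18.2%

18.2


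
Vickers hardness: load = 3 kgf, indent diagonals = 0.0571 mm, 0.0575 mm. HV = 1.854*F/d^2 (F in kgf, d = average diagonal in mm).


d_avg = (0.0571+0.0575)/2 = 0.0573 mm
HV = 1.854*3/0.0573^2 = 1694

1694


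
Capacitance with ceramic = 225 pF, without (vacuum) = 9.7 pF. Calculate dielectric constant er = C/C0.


er = 225 / 9.7 = 23.2

23.2


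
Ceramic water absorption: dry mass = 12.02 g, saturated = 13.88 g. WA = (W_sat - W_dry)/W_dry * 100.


WA = (13.88 - 12.02) / 12.02 * 100 = 15.47%

15.47


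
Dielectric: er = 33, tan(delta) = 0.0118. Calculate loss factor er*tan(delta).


Loss = 33 * 0.0118 = 0.389

0.389


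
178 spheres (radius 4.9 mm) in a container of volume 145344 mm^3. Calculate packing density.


V_sphere = 4/3*pi*4.9^3 = 492.807 mm^3
Total V = 178*492.807 = 87719.646 mm^3
PD = 87719.646 / 145344 = 0.604

0.604


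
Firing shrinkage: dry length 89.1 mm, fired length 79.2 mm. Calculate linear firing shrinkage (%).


FS = (89.1 - 79.2) / 89.1 * 100 = 11.11%

11.11


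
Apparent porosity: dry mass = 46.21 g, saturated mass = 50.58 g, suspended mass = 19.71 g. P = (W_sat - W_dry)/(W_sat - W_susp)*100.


P = (50.58 - 46.21) / (50.58 - 19.71) * 100 = 4.37 / 30.87 * 100 = 14.2%

14.2


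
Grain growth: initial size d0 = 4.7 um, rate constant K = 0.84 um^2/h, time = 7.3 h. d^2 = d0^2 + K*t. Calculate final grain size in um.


d^2 = 4.7^2 + 0.84*7.3 = 28.222
d = sqrt(28.222) = 5.31 um

5.31


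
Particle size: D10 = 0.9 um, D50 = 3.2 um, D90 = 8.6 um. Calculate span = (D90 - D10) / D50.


Span = (8.6 - 0.9) / 3.2 = 7.7 / 3.2 = 2.406

2.406


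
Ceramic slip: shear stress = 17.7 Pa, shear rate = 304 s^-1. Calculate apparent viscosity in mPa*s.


eta = tau/gamma * 1000 = 17.7/304 * 1000 = 58.2 mPa*s

58.2


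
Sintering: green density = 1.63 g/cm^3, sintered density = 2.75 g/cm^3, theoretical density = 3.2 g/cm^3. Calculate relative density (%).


Relative = 2.75 / 3.2 * 100 = 85.9%

85.9


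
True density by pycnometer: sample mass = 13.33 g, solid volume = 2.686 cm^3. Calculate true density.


TD = 13.33 / 2.686 = 4.963 g/cm^3

4.963


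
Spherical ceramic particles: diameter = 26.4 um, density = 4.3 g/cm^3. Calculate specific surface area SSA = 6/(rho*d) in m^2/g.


SSA = 6 / (4.3 * 26.4) = 0.053 m^2/g

0.053


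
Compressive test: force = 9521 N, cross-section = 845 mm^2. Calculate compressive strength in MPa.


CS = 9521 / 845 = 11.3 MPa

11.3


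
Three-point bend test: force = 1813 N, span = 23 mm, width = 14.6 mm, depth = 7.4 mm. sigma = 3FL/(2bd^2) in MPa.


sigma = 3*1813*23/(2*14.6*7.4^2) = 78.2 MPa

78.2


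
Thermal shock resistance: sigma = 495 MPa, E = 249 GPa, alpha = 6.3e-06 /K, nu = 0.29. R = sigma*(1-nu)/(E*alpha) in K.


R = 495*(1-0.29)/(249*1000*6.3e-06) = 224 K

224


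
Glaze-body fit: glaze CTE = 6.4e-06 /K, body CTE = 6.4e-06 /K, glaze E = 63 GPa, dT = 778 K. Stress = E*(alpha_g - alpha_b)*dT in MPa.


Stress = 63*1000*(6.4e-06 - 6.4e-06)*778 = 0.0 MPa

0.0


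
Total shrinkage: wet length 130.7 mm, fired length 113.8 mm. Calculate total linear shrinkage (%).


TS = (130.7 - 113.8) / 130.7 * 100 = 12.93%

12.93


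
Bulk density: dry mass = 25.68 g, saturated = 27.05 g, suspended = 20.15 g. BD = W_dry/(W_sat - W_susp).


BD = 25.68 / (27.05 - 20.15) = 25.68 / 6.9 = 3.722 g/cm^3

3.722
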